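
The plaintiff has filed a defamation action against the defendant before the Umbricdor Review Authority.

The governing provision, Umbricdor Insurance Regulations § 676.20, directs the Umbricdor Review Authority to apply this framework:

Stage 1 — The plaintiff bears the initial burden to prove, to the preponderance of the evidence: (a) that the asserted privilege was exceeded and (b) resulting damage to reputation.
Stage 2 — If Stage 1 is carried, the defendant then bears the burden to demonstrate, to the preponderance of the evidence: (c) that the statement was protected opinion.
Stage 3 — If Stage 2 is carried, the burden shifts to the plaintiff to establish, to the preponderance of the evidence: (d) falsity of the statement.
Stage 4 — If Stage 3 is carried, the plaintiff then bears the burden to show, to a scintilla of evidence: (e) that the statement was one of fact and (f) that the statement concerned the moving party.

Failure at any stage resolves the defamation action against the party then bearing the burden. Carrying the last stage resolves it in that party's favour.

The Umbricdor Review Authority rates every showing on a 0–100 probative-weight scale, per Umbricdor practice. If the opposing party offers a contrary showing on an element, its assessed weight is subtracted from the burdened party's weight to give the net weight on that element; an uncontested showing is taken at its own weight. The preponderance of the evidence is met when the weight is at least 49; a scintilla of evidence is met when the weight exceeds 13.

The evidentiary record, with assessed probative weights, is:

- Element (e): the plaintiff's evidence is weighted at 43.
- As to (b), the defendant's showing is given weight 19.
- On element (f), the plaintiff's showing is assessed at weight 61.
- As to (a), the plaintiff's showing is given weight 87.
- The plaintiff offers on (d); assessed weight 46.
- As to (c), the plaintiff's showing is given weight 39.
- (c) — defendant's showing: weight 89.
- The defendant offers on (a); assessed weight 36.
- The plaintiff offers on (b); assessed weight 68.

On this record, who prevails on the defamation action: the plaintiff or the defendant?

defendant

Stage 1 (plaintiff, the preponderance of the evidence, weight is at least 49): (a) net 87−36=51 ≥ 49 — meets; (b) net 68−19=49 ≥ 49 — meets.
  All elements met. The burden passes to the defendant.
Stage 2 (defendant, the preponderance of the evidence, weight is at least 49): (c) net 89−39=50 ≥ 49 — meets.
  All elements met. The burden passes to the plaintiff.
Stage 3 (plaintiff, the preponderance of the evidence, weight is at least 49): (d) 46 < 49 — fails.
  The plaintiff does not carry Stage 3.
The defendant prevails.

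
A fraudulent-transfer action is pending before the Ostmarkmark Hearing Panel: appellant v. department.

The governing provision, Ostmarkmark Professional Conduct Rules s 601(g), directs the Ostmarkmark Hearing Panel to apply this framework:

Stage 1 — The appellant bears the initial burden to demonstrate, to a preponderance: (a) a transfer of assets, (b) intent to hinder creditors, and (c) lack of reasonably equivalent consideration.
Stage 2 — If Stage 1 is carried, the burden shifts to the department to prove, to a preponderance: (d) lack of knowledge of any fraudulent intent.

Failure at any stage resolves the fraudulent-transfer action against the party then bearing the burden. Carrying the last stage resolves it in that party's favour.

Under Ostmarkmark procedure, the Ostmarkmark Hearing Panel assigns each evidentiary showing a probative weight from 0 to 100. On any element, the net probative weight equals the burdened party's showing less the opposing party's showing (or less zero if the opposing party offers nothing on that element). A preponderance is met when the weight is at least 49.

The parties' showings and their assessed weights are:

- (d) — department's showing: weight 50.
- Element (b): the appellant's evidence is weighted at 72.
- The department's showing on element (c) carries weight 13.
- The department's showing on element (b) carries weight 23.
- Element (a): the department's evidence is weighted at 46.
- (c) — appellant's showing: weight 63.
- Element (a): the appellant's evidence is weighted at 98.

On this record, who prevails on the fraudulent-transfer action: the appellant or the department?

department

Stage 1 — burden on appellant; standard: a preponderance (weight is at least 49).
    (a): 98 − 46 = 52 ≥ 49 [met]
    (b): 72 − 23 = 49 ≥ 49 [met]
    (c): 63 − 13 = 50 ≥ 49 [met]
  All elements met. The burden passes to the department.
Stage 2 — burden on department; standard: a preponderance (weight is at least 49).
    (d): 50 ≥ 49 [met]
  All elements met at the final stage.
Every stage carried; the department prevails.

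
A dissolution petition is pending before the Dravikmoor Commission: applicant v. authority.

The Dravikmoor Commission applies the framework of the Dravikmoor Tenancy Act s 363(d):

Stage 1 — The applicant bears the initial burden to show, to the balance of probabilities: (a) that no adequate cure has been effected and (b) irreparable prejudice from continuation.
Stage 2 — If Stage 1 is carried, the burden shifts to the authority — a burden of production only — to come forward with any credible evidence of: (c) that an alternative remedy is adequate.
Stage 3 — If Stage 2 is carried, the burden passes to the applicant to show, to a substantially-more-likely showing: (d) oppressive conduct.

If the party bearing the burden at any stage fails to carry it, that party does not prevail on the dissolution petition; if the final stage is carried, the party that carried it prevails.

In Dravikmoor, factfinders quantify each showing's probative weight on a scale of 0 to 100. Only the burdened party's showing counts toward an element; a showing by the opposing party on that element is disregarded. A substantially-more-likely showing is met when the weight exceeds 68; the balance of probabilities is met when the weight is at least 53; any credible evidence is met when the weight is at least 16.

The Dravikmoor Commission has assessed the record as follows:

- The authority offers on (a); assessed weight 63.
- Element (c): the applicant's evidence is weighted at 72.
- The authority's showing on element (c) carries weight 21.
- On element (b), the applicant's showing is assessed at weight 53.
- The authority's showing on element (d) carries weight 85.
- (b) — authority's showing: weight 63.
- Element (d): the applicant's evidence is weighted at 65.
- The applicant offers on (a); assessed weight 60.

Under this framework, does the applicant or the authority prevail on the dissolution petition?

authority

Stage 1 (applicant, the balance of probabilities, weight is at least 53): (a) 60 (authority's 63 disregarded) ≥ 53 — meets; (b) 53 (authority's 63 disregarded) ≥ 53 — meets.
  Stage 1 is satisfied; the onus moves to the authority.
Stage 2 (authority, any credible evidence, weight is at least 16): (c) 21 (applicant's 72 disregarded) ≥ 16 — meets.
  All elements met. The burden passes to the applicant.
Stage 3 (applicant, a substantially-more-likely showing, weight exceeds 68): (d) 65 (authority's 85 disregarded) ≤ 68 — fails.
  Not every element is met, so the applicant fails to carry Stage 3.
So the authority prevails.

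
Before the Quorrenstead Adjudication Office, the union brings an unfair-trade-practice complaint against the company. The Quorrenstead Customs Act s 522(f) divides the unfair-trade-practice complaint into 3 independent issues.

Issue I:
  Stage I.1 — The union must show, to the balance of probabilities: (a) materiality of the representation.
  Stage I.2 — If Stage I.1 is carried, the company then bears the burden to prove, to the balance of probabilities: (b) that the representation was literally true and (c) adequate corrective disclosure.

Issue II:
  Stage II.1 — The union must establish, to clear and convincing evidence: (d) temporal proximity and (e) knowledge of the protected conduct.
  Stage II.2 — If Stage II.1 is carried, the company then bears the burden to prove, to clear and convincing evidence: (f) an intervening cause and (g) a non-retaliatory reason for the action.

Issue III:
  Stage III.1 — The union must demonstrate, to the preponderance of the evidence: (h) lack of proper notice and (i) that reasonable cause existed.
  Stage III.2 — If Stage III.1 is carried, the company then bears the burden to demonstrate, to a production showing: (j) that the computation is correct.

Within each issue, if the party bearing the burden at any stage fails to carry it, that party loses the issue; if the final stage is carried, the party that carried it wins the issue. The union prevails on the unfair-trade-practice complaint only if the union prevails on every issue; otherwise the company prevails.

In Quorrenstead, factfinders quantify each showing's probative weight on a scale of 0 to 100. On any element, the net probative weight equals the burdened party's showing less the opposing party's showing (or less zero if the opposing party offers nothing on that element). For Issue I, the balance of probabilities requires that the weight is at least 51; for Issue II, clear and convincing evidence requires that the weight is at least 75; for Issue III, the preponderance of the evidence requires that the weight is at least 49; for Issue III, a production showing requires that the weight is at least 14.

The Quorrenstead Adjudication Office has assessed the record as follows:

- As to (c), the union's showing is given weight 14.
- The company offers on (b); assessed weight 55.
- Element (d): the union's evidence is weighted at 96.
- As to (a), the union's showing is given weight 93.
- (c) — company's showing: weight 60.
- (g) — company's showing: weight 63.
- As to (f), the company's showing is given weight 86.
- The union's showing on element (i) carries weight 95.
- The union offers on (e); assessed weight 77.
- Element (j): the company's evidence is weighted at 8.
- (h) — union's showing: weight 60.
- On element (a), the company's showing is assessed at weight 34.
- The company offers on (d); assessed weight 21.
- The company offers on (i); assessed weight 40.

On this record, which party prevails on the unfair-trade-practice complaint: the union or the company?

union

— Issue I —
Stage I.1 — burden on union; standard: the balance of probabilities (weight is at least 51).
    (a): 93 − 34 = 59 ≥ 51 [met]
  Stage I.1 carried; the burden shifts to the company.
Stage I.2 — burden on company; standard: the balance of probabilities (weight is at least 51).
    (b): 55 ≥ 51 [met]
    (c): 60 − 14 = 46 < 51 [not met]
  Not every element is met, so the company fails to carry Stage I.2.
The union prevails on this issue.
— Issue II —
Stage II.1 — burden on union; standard: clear and convincing evidence (weight is at least 75).
    (d): 96 − 21 = 75 ≥ 75 [met]
    (e): 77 ≥ 75 [met]
  The union carries Stage II.1; the company now bears the burden.
Stage II.2 — burden on company; standard: clear and convincing evidence (weight is at least 75).
    (f): 86 ≥ 75 [met]
    (g): 63 < 75 [not met]
  Stage II.2 not carried; the company fails its burden.
The union prevails on this issue.
— Issue III —
Stage III.1 (union, the preponderance of the evidence, weight is at least 49): (h) 60 ≥ 49 — meets; (i) net 95−40=55 ≥ 49 — meets.
  Stage III.1 is satisfied; the onus moves to the company.
Stage III.2 (company, a production showing, weight is at least 14): (j) 8 < 14 — fails.
  The company does not carry Stage III.2.
The analysis ends at Stage III.2; the union prevails on this issue.
Per-issue: Issue I → union; Issue II → union; Issue III → union. The union must prevail on every issue; overall, the union prevails.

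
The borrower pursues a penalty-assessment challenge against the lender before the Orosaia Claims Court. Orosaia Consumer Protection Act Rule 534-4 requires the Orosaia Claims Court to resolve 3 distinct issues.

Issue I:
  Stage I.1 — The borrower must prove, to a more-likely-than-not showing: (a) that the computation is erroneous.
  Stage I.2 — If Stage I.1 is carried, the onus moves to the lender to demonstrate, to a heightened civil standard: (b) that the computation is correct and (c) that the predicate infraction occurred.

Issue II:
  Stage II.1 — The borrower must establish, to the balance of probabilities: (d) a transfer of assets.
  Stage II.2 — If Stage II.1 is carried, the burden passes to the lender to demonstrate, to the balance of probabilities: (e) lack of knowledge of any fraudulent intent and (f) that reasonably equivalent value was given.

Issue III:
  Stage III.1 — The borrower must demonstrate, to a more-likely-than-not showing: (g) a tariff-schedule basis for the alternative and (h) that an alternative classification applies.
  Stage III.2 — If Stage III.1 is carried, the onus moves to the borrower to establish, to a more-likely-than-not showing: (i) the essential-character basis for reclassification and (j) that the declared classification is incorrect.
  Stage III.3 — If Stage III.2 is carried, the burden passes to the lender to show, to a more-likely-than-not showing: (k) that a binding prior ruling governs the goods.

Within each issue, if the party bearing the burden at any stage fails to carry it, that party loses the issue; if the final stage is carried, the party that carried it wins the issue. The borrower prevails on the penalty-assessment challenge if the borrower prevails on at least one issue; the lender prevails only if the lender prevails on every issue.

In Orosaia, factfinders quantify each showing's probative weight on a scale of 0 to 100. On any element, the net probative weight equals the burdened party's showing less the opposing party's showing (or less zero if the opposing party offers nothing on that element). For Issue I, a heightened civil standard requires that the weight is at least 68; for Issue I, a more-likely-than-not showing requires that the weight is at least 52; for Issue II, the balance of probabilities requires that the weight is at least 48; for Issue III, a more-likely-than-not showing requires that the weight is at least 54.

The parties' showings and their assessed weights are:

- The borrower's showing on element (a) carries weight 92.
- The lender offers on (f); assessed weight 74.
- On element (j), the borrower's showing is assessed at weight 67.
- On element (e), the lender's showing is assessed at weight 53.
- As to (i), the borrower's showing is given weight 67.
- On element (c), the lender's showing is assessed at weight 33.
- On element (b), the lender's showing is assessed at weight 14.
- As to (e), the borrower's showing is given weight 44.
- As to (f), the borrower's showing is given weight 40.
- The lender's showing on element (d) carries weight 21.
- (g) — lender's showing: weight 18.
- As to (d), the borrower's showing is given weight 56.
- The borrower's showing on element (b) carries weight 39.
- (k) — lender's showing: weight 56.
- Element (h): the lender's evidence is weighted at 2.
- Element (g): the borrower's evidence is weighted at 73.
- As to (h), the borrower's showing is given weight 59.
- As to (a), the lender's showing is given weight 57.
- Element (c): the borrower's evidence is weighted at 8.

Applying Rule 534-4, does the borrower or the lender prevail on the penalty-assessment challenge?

lender

— Issue I —
Stage I.1 — burden on borrower; standard: a more-likely-than-not showing (weight is at least 52).
    (a): 92 − 57 = 35 < 52 [not met]
  The borrower does not carry Stage I.1.
So the lender prevails on this issue.
— Issue II —
Stage II.1 — burden on borrower; standard: the balance of probabilities (weight is at least 48).
    (d): 56 − 21 = 35 < 48 [not met]
  Not every element is met, so the borrower fails to carry Stage II.1.
The lender prevails on this issue.
— Issue III —
Stage III.1 — burden on borrower; standard: a more-likely-than-not showing (weight is at least 54).
    (g): 73 − 18 = 55 ≥ 54 [met]
    (h): 59 − 2 = 57 ≥ 54 [met]
  Stage III.1 is satisfied; the borrower continues to bear the burden.
Stage III.2 — burden on borrower; standard: a more-likely-than-not showing (weight is at least 54).
    (i): 67 ≥ 54 [met]
    (j): 67 ≥ 54 [met]
  Stage III.2 is satisfied; the onus moves to the lender.
Stage III.3 — burden on lender; standard: a more-likely-than-not showing (weight is at least 54).
    (k): 56 ≥ 54 [met]
  Stage III.3 carried; the final stage is satisfied.
With every stage satisfied, the lender prevails on this issue.
Per-issue: Issue I → lender; Issue II → lender; Issue III → lender. The borrower must prevail on at least one issue; overall, the lender prevails.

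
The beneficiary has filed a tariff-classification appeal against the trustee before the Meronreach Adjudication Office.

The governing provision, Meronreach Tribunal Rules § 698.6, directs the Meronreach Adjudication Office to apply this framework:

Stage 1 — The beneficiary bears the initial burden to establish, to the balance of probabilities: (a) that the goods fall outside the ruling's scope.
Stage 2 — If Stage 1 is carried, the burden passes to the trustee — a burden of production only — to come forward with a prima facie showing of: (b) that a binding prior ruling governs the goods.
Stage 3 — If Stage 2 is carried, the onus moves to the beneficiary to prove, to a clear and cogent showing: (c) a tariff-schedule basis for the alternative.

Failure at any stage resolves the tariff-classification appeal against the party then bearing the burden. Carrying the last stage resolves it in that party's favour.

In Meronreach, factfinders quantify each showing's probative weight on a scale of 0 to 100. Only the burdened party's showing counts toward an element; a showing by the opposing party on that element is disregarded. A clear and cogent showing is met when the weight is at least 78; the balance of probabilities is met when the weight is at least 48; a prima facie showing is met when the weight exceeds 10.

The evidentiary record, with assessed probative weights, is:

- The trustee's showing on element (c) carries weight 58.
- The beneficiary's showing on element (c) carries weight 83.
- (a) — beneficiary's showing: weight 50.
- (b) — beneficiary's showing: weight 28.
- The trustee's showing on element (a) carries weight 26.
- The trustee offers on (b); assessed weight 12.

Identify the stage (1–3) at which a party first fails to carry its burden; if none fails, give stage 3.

stage 3

At Stage 1 the beneficiary must meet the balance of probabilities (weight is at least 48): on (a) the weight is 50 (the trustee's 26 is given no effect), which does reach 48, so (a) meets the standard.
  The beneficiary carries Stage 1; the trustee now bears the burden.
At Stage 2 the trustee must meet a prima facie showing (weight exceeds 10): on (b) the weight is 12 (the beneficiary's 28 is given no effect), > 10, so (b) meets the standard.
  Stage 2 is satisfied; the onus moves to the beneficiary.
At Stage 3 the beneficiary must meet a clear and cogent showing (weight is at least 78): on (c) the weight is 83 (the trustee's 58 is given no effect), ≥ 78, so (c) meets the standard.
  Stage 3 carried; the final stage is satisfied.
With every stage satisfied, the beneficiary prevails.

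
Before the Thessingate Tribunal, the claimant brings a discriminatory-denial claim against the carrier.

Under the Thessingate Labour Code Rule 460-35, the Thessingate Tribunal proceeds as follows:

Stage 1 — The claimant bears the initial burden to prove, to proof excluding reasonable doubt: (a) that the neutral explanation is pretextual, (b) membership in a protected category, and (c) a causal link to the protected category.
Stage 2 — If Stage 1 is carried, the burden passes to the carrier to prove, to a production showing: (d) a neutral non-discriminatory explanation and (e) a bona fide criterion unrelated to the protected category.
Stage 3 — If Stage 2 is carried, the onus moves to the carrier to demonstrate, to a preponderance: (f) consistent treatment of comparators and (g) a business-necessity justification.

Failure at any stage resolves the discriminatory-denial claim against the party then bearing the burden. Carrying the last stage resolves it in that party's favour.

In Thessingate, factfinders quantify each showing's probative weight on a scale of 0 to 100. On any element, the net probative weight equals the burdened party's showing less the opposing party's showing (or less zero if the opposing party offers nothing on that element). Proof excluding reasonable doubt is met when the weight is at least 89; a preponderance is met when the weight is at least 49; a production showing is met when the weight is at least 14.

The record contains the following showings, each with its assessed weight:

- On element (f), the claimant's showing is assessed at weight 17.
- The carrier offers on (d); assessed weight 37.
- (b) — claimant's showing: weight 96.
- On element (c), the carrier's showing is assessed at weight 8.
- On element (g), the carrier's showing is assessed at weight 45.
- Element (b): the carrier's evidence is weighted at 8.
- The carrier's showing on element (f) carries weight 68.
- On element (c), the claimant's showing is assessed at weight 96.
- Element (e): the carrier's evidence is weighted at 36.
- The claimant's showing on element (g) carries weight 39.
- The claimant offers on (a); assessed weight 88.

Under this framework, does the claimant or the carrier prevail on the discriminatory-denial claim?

carrier

At Stage 1 the claimant must meet proof excluding reasonable doubt (weight is at least 89): on (a) the weight is 88, < 89, so (a) does not meet the standard; on (b) the weight is 96 less the opposing 8 gives net 88, which does not reach 89, so (b) does not meet the standard; on (c) the weight is 96 less the opposing 8 gives net 88, which does not reach 89, so (c) does not meet the standard.
  Not every element is met, so the claimant fails to carry Stage 1.
The analysis ends at Stage 1; the carrier prevails.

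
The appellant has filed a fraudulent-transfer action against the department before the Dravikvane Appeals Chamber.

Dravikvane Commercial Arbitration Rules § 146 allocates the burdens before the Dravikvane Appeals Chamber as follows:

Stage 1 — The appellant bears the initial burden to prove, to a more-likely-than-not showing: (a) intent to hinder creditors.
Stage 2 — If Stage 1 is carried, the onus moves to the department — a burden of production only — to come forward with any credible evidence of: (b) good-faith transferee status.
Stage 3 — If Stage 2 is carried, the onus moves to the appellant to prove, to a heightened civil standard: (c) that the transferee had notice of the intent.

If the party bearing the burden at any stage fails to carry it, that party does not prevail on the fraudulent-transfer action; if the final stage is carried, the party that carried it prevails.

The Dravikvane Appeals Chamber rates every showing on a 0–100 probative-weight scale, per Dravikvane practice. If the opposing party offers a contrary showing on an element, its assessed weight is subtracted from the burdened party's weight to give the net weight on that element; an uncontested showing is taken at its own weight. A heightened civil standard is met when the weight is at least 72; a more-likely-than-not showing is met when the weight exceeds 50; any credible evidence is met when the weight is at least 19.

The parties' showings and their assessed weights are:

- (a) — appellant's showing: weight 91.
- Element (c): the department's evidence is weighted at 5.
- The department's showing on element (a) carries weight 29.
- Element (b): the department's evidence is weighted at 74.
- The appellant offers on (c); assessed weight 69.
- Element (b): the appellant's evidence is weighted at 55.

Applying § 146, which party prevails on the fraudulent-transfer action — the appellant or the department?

At Stage 1 the appellant must meet a more-likely-than-not showing (weight exceeds 50): on (a) the weight is 91 less the opposing 29 gives net 62, > 50, so (a) meets the standard.
  Stage 1 carried; the burden shifts to the department.
At Stage 2 the department must meet any credible evidence (weight is at least 19): on (b) the weight is 74 less the opposing 55 gives net 19, ≥ 19, so (b) meets the standard.
  All elements met. The burden passes to the appellant.
At Stage 3 the appellant must meet a heightened civil standard (weight is at least 72): on (c) the weight is 69 less the opposing 5 gives net 64, which does not reach 72, so (c) does not meet the standard.
  Not every element is met, so the appellant fails to carry Stage 3.
The analysis ends at Stage 3; the department prevails.

department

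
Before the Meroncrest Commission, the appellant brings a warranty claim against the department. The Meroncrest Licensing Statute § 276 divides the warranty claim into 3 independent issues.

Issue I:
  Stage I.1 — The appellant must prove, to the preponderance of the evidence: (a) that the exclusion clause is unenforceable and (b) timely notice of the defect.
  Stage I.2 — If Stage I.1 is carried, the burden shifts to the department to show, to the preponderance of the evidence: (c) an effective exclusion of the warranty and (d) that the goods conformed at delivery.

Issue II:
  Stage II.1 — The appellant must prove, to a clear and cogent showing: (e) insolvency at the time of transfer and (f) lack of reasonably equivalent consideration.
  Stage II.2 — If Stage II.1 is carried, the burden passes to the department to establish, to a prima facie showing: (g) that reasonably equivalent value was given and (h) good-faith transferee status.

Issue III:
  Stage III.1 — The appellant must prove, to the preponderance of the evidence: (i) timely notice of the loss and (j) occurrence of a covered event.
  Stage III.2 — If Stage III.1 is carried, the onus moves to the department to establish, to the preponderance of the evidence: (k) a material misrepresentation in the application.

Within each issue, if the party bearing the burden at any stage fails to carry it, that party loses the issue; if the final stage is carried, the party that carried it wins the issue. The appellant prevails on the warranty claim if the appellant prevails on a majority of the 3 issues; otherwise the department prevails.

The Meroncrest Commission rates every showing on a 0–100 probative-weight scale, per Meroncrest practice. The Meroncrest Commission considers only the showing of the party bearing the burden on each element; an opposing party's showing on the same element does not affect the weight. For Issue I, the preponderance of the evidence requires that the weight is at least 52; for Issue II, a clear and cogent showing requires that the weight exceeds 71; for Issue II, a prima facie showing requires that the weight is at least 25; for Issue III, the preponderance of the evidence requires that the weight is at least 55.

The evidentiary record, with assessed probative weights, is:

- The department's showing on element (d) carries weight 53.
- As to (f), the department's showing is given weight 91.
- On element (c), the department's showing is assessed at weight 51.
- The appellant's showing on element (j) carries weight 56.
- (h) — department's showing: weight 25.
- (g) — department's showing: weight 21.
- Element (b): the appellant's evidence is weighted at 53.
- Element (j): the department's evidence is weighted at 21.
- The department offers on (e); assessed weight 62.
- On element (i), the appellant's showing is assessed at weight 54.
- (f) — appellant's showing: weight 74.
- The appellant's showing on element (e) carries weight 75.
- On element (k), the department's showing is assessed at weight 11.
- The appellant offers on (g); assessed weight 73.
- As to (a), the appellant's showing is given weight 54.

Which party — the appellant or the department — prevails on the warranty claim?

appellant

— Issue I —
At Stage I.1 the appellant must meet the preponderance of the evidence (weight is at least 52): on (a) the weight is 54, ≥ 52, so (a) meets the standard; on (b) the weight is 53, which does reach 52, so (b) meets the standard.
  All elements met. The burden passes to the department.
At Stage I.2 the department must meet the preponderance of the evidence (weight is at least 52): on (c) the weight is 51, < 52, so (c) does not meet the standard; on (d) the weight is 53, ≥ 52, so (d) meets the standard.
  Stage I.2 not carried; the department fails its burden.
The appellant prevails on this issue.
— Issue II —
At Stage II.1 the appellant must meet a clear and cogent showing (weight exceeds 71): on (e) the weight is 75 (the department's 62 is given no effect), which does exceed 71, so (e) meets the standard; on (f) the weight is 74 (the department's 91 is given no effect), which does exceed 71, so (f) meets the standard.
  Stage II.1 carried; the burden shifts to the department.
At Stage II.2 the department must meet a prima facie showing (weight is at least 25): on (g) the weight is 21 (the appellant's 73 is given no effect), which does not reach 25, so (g) does not meet the standard; on (h) the weight is 25, ≥ 25, so (h) meets the standard.
  Stage II.2 not carried; the department fails its burden.
So the appellant prevails on this issue.
— Issue III —
At Stage III.1 the appellant must meet the preponderance of the evidence (weight is at least 55): on (i) the weight is 54, < 55, so (i) does not meet the standard; on (j) the weight is 56 (the department's 21 is given no effect), which does reach 55, so (j) meets the standard.
  Stage III.1 not carried; the appellant fails its burden.
The department prevails on this issue.
Per-issue: Issue I → appellant; Issue II → appellant; Issue III → department. The appellant must prevail on a majority of issues; overall, the appellant prevails.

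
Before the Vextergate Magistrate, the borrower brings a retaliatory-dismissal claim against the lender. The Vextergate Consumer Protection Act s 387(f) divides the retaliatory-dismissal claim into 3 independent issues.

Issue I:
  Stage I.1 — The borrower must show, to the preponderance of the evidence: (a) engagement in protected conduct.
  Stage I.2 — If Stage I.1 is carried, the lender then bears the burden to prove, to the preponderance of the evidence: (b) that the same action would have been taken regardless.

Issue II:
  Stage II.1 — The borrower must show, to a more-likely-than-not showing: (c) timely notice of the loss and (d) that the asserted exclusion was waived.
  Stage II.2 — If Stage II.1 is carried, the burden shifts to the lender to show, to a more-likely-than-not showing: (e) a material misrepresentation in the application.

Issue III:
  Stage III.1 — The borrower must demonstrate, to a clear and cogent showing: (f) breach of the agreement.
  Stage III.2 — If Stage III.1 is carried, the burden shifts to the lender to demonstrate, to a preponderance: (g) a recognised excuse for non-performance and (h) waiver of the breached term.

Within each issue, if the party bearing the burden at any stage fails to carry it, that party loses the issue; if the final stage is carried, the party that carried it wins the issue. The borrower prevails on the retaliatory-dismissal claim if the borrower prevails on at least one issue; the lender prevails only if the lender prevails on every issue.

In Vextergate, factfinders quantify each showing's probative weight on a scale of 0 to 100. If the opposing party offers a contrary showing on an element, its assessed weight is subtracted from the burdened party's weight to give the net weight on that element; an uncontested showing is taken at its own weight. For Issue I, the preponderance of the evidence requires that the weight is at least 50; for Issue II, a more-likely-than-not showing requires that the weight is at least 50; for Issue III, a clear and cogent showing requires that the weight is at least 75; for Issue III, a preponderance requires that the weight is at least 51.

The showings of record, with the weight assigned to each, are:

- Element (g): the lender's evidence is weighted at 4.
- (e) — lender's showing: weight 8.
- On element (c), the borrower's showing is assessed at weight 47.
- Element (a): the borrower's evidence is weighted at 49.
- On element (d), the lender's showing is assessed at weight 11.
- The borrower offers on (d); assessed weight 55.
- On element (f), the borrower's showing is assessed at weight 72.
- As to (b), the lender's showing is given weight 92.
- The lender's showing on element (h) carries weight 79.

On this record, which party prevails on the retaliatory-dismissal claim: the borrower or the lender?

— Issue I —
Stage I.1 — burden on borrower; standard: the preponderance of the evidence (weight is at least 50).
    (a): 49 < 50 [not met]
  Stage I.1 not carried; the borrower fails its burden.
The lender prevails on this issue.
— Issue II —
At Stage II.1 the borrower must meet a more-likely-than-not showing (weight is at least 50): on (c) the weight is 47, which does not reach 50, so (c) does not meet the standard; on (d) the weight is 55 less the opposing 11 gives net 44, < 50, so (d) does not meet the standard.
  Not every element is met, so the borrower fails to carry Stage II.1.
The analysis ends at Stage II.1; the lender prevails on this issue.
— Issue III —
Stage III.1 (borrower, a clear and cogent showing, weight is at least 75): (f) 72 < 75 — fails.
  Not every element is met, so the borrower fails to carry Stage III.1.
The analysis ends at Stage III.1; the lender prevails on this issue.
Per-issue: Issue I → lender; Issue II → lender; Issue III → lender. The borrower must prevail on at least one issue; overall, the lender prevails.

lender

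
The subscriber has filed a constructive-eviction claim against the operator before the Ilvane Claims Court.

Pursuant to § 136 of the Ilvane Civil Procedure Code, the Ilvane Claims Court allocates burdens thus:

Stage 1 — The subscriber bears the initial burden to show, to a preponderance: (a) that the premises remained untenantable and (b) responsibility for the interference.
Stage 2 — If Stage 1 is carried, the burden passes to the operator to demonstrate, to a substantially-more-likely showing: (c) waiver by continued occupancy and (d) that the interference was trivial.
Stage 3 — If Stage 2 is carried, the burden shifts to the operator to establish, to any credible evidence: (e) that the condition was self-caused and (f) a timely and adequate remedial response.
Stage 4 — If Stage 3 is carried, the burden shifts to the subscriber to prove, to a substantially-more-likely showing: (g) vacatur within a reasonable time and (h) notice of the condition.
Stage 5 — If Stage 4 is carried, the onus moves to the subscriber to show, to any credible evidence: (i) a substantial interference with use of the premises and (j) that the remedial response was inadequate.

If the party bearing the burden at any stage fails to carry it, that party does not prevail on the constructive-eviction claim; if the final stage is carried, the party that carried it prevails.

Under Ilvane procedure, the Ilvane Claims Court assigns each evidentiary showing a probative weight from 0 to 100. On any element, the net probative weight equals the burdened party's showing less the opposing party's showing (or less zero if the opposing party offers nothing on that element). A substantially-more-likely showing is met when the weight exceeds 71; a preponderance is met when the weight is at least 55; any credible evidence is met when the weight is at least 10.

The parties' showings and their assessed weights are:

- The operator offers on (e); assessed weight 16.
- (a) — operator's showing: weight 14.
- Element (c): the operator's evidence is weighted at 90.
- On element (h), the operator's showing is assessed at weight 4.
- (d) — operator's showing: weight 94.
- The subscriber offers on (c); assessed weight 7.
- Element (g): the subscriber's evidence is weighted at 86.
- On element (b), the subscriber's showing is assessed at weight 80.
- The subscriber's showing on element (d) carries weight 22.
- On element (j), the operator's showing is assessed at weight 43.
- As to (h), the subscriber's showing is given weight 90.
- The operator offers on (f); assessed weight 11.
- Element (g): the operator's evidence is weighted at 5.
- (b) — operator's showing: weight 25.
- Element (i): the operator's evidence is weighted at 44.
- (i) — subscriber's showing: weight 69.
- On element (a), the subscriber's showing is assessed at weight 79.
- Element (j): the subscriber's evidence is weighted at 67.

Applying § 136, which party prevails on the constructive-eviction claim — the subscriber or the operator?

subscriber

Stage 1 — burden on subscriber; standard: a preponderance (weight is at least 55).
    (a): 79 − 14 = 65 ≥ 55 [met]
    (b): 80 − 25 = 55 ≥ 55 [met]
  Stage 1 carried; the burden shifts to the operator.
Stage 2 — burden on operator; standard: a substantially-more-likely showing (weight exceeds 71).
    (c): 90 − 7 = 83 > 71 [met]
    (d): 94 − 22 = 72 > 71 [met]
  Stage 2 is satisfied; the operator continues to bear the burden.
Stage 3 — burden on operator; standard: any credible evidence (weight is at least 10).
    (e): 16 ≥ 10 [met]
    (f): 11 ≥ 10 [met]
  All elements met. The burden passes to the subscriber.
Stage 4 — burden on subscriber; standard: a substantially-more-likely showing (weight exceeds 71).
    (g): 86 − 5 = 81 > 71 [met]
    (h): 90 − 4 = 86 > 71 [met]
  Stage 4 carried; the burden remains with the subscriber.
Stage 5 — burden on subscriber; standard: any credible evidence (weight is at least 10).
    (i): 69 − 44 = 25 ≥ 10 [met]
    (j): 67 − 43 = 24 ≥ 10 [met]
  The subscriber carries the last stage.
All stages carried — the subscriber prevails.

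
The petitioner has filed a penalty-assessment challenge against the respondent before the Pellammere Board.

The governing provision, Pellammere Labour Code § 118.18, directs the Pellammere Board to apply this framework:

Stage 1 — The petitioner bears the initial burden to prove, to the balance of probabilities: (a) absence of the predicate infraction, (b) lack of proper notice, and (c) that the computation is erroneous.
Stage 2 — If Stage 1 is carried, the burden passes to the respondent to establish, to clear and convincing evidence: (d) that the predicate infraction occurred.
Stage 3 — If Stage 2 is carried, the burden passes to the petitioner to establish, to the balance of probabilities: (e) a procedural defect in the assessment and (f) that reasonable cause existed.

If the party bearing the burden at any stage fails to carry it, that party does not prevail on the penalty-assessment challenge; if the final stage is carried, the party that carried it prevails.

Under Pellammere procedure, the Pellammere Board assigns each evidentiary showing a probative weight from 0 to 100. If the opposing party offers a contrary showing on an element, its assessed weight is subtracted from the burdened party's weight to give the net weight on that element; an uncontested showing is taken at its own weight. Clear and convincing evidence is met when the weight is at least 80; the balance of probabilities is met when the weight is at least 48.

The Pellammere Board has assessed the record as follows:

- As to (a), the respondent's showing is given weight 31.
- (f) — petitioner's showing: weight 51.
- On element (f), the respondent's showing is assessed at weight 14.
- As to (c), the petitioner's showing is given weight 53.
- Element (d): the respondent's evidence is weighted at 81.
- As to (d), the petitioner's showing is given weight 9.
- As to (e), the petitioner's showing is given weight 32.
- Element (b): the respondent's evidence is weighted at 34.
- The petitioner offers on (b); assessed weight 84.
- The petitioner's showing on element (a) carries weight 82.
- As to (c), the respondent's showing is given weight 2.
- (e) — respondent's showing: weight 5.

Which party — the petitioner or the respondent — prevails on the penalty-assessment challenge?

Stage 1 — burden on petitioner; standard: the balance of probabilities (weight is at least 48).
    (a): 82 − 31 = 51 ≥ 48 [met]
    (b): 84 − 34 = 50 ≥ 48 [met]
    (c): 53 − 2 = 51 ≥ 48 [met]
  Stage 1 is satisfied; the onus moves to the respondent.
Stage 2 — burden on respondent; standard: clear and convincing evidence (weight is at least 80).
    (d): 81 − 9 = 72 < 80 [not met]
  Not every element is met, so the respondent fails to carry Stage 2.
The petitioner prevails.

petitioner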